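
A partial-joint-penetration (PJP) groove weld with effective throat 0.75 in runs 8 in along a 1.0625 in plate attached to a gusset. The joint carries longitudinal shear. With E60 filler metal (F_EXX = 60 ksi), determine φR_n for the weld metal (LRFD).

Effective throat (given) t_e = 0.75 in.
A_we = 0.75 × 8 = 6 in².
F_nw = 0.6 F_EXX = 36 ksi.
φR_n = 0.75 × 36 × 6 = 162 kips.

φR_n ≈ 162 kips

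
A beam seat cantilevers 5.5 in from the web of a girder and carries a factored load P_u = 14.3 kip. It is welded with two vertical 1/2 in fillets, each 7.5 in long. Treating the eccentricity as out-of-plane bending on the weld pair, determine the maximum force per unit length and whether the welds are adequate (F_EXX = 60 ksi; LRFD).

L_w = 2 × 7.5 = 15 in; section modulus (unit throat) S = 2 × L²/6 = 18.75 in².
Direct shear f_v = P/L_w = 14.3/15 = 0.9533 kip/in.
Moment M = P × e = 14.3 × 5.5 = 78.65 kip·in; bending f_b = M/S = 4.195 kip/in.
f_max = √(f_v² + f_b²) = √(0.9533² + 4.195²) = 4.302 kip/in.
φr_n = 0.75 × 0.6 × 60 × (0.707 × 0.5) = 9.544 kip/in → adequate.

f_max ≈ 4.3 kip/in; adequate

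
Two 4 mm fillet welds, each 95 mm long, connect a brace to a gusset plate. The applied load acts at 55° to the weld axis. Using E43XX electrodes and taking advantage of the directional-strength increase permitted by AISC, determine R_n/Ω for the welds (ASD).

E43XX → F_EXX = 430 MPa.
t_e = 0.707 × 4 = 2.828 mm; A_we = 2.828 × 190 = 537.3 mm².
Directional factor: 1.0 + 0.5 sin^1.5(55°) = 1.371.
F_nw = 0.6 × 430 × 1.371 = 353.6 MPa.
R_n/Ω = (353.6 × 537.3) / 2.0 × 10⁻³ = 95.01 kN.

R_n/Ω ≈ 95 kN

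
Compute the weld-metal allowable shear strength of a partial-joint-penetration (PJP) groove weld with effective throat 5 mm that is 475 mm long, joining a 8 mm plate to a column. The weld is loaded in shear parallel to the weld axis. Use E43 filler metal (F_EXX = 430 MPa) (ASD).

R_n/Ω ≈ 306 kN

Effective throat (given) t_e = 5 mm.
A_we = 5 × 475 = 2375 mm².
F_nw = 0.6 F_EXX = 258 MPa.
R_n/Ω = (258 × 2375) / 2.0 × 10⁻³ = 306.4 kN.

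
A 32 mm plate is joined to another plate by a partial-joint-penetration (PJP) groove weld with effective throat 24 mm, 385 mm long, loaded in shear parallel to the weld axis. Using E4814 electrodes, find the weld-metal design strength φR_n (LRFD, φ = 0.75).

E48XX → F_EXX = 480 MPa.
Effective throat (given) t_e = 24 mm.
A_we = 24 × 385 = 9240 mm².
F_nw = 0.6 F_EXX = 288 MPa.
φR_n = 0.75 × 288 × 9240 × 10⁻³ = 1996 kN.

φR_n ≈ 2000 kN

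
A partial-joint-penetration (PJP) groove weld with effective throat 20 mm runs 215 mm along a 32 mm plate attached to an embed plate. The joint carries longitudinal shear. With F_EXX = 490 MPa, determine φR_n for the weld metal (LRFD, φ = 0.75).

φR_n ≈ 948 kN

Effective throat (given) t_e = 20 mm.
A_we = 20 × 215 = 4300 mm².
F_nw = 0.6 F_EXX = 294 MPa.
φR_n = 0.75 × 294 × 4300 × 10⁻³ = 948.2 kN.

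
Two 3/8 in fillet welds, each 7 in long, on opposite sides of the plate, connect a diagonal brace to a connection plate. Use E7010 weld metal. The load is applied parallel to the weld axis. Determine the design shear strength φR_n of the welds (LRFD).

φR_n ≈ 117 kips

E70XX → F_EXX = 70 ksi.
Effective throat t_e = 0.707 × 0.375 = 0.2651 in.
Total length L = 14 in; A_we = 0.2651 × 14 = 3.712 in².
F_nw = 0.6 F_EXX = 0.6 × 70 = 42 ksi.
φR_n = 0.75 × 42 × 3.712 = 116.9 kips.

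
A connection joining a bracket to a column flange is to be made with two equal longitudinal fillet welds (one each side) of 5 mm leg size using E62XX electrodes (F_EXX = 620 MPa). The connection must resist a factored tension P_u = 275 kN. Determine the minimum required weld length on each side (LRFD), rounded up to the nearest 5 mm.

L = 140 mm on each side

Throat t_e = 0.707 × 5 = 3.535 mm.
φr_n = 0.75 × 0.6 × 620 × 3.535 × 10⁻³ = 0.9863 kN/mm.
L_req = P_u / φr_n = 275 / 0.9863 = 278.8 mm total.
Per side: 278.8 / 2 = 139.4 mm.
Round up → use L = 140 mm on each side.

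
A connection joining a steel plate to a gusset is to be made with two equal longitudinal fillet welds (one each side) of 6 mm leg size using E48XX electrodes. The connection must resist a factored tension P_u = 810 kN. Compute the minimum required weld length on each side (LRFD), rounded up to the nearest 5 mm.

E48XX → F_EXX = 480 MPa.
Throat t_e = 0.707 × 6 = 4.242 mm.
φr_n = 0.75 × 0.6 × 480 × 4.242 × 10⁻³ = 0.9163 kN/mm.
L_req = P_u / φr_n = 810 / 0.9163 = 884 mm total.
Per side: 884 / 2 = 442 mm.
Round up → use L = 445 mm on each side.

L = 445 mm on each side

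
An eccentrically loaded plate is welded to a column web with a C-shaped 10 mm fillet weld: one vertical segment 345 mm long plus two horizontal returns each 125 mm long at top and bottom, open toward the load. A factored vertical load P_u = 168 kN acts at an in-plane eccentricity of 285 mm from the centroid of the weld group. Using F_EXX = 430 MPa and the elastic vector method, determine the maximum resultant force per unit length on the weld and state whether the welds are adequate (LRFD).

f_max ≈ 981 N/mm; adequate

Total weld length L_w = 595 mm. Treat welds as unit-width lines.
Centroid: x̄ = 2×125×62.5 / 595 = 26.26 mm from the vertical weld.
Polar moment about centroid: J = I_x + I_y = [345³/12 + 2×125×172.5²] + [345×26.26² + 2(125³/12 + 125×36.24²)] = 11750000 mm³.
Direct shear f_v = P/L_w = 168×10³ / 595 = 282.4 N/mm (vertical).
Torsion M = P·e = 168×10³ × 285 = 47880000 N·mm.
Critical point at (x, y) = (98.74, 172.5) from centroid. f_tx = M·y/J = 702.8 N/mm; f_ty = M·x/J = 402.3 N/mm.
Resultant f_max = √[f_tx² + (f_v + f_ty)²] = √[702.8² + (282.4 + 402.3)²] = 981.1 N/mm.
Capacity per unit length: φr_n = 0.75 × 0.6 × 430 × (0.707 × 10) = 1368 N/mm.
981.1 ≤ 1368 → adequate.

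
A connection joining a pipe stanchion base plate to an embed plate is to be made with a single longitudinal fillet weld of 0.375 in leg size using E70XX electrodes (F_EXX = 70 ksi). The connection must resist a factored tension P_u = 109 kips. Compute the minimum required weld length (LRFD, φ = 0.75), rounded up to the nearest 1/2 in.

Throat t_e = 0.707 × 0.375 = 0.2651 in.
φr_n = 0.75 × 0.6 × 70 × 0.2651 = 8.351 kips/in.
L_req = P_u / φr_n = 109 / 8.351 = 13.05 in total.
Round up → use L = 13.5 in.

L = 13.5 in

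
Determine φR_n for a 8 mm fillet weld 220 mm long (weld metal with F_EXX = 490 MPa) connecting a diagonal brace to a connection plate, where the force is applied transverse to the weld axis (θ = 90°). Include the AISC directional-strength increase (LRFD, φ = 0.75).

φR_n ≈ 412 kN

t_e = 0.707 × 8 = 5.656 mm; A_we = 5.656 × 220 = 1244 mm².
Directional factor: 1.0 + 0.5 sin^1.5(90°) = 1.5.
F_nw = 0.6 × 490 × 1.5 = 441 MPa.
φR_n = 0.75 × 441 × 1244 × 10⁻³ = 411.6 kN.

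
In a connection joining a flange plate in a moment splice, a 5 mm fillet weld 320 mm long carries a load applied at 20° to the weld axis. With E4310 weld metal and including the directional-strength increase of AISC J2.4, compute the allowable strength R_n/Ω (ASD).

E43XX → F_EXX = 430 MPa.
t_e = 0.707 × 5 = 3.535 mm; A_we = 3.535 × 320 = 1131 mm².
Directional factor: 1.0 + 0.5 sin^1.5(20°) = 1.1.
F_nw = 0.6 × 430 × 1.1 = 283.8 MPa.
R_n/Ω = (283.8 × 1131) / 2.0 × 10⁻³ = 160.5 kN.

R_n/Ω ≈ 161 kN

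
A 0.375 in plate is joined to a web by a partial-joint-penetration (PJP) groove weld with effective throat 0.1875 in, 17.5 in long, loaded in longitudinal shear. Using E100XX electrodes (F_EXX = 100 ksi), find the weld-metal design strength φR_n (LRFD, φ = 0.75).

φR_n ≈ 148 kip

Effective throat (given) t_e = 0.1875 in.
A_we = 0.1875 × 17.5 = 3.281 in².
F_nw = 0.6 F_EXX = 60 ksi.
φR_n = 0.75 × 60 × 3.281 = 147.7 kip.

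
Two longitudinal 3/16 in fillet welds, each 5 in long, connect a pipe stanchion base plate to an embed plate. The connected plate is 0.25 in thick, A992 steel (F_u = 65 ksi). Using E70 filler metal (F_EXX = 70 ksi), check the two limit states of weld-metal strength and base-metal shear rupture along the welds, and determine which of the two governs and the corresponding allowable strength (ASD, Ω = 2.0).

R_n/Ω ≈ 27.8 kips (weld metal governs)

t_e = 0.707 × 0.1875 = 0.1326 in; L = 10 in.
Weld metal: R_n/Ω = (1/2.0) × 0.6 × 70 × 0.1326 × 10 = 27.84 kips.
Base metal (shear rupture): R_n/Ω = (1/2.0) × 0.6 × 65 × 0.25 × 10 = 48.75 kips.
Governing: weld metal.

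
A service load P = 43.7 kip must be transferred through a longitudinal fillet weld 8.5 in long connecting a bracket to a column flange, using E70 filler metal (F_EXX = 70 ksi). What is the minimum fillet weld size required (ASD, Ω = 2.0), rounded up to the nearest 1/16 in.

Total weld length L = 8.5 in.
Required throat t_e = P × Ω / (0.6 F_EXX × L) = 43.7 × 2.0 / (0.6 × 70 × 8.5) = 0.2448 in.
Required leg w = t_e / 0.707 = 0.3463 in → use 3/8 in.

w = 3/8 in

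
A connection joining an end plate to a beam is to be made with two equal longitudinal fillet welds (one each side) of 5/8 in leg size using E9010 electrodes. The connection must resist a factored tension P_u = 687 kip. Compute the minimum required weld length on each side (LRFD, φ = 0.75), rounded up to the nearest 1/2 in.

E90XX → F_EXX = 90 ksi.
Throat t_e = 0.707 × 0.625 = 0.4419 in.
φr_n = 0.75 × 0.6 × 90 × 0.4419 = 17.9 kip/in.
L_req = P_u / φr_n = 687 / 17.9 = 38.39 in total.
Per side: 38.39 / 2 = 19.19 in.
Round up → use L = 19.5 in on each side.

L = 19.5 in on each side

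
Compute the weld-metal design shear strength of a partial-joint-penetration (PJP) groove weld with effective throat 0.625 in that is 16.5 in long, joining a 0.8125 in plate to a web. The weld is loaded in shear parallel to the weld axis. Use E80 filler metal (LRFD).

E80XX → F_EXX = 80 ksi.
Effective throat (given) t_e = 0.625 in.
A_we = 0.625 × 16.5 = 10.31 in².
F_nw = 0.6 F_EXX = 48 ksi.
φR_n = 0.75 × 48 × 10.31 = 371.2 kips.

φR_n ≈ 371 kips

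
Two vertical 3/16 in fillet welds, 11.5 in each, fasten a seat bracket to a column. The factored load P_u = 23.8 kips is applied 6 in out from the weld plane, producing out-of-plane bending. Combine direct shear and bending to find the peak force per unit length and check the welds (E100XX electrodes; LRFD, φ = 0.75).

f_max ≈ 3.4 kip/in; adequate

E100XX → F_EXX = 100 ksi.
L_w = 2 × 11.5 = 23 in; section modulus (unit throat) S = 2 × L²/6 = 44.08 in².
Direct shear f_v = P/L_w = 23.8/23 = 1.035 kip/in.
Moment M = P × e = 23.8 × 6 = 142.8 kip·in; bending f_b = M/S = 3.239 kip/in.
f_max = √(f_v² + f_b²) = √(1.035² + 3.239²) = 3.401 kip/in.
φr_n = 0.75 × 0.6 × 100 × (0.707 × 0.1875) = 5.965 kip/in → adequate.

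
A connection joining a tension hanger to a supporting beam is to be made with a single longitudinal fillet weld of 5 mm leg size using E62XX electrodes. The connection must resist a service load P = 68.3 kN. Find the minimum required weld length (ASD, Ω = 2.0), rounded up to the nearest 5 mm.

L = 105 mm

E62XX → F_EXX = 620 MPa.
Throat t_e = 0.707 × 5 = 3.535 mm.
r_n/Ω = (0.6 × 620 × 3.535) / 2.0 = 657.5 N/mm = 0.6575 kN/mm.
L_req = P / (r_n/Ω) = 68.3 / 0.6575 = 103.9 mm total.
Round up → use L = 105 mm.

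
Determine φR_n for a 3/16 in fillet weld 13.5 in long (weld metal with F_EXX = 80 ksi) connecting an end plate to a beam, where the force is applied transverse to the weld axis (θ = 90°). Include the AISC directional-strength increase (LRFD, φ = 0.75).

t_e = 0.707 × 0.1875 = 0.1326 in; A_we = 0.1326 × 13.5 = 1.79 in².
Directional factor: 1.0 + 0.5 sin^1.5(90°) = 1.5.
F_nw = 0.6 × 80 × 1.5 = 72 ksi.
φR_n = 0.75 × 72 × 1.79 = 96.64 kip.

φR_n ≈ 96.6 kip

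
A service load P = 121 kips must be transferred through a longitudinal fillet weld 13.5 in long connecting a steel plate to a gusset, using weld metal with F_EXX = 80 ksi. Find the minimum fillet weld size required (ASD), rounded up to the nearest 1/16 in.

Total weld length L = 13.5 in.
Required throat t_e = P × Ω / (0.6 F_EXX × L) = 121 × 2.0 / (0.6 × 80 × 13.5) = 0.3735 in.
Required leg w = t_e / 0.707 = 0.5282 in → use 9/16 in.

w = 9/16 in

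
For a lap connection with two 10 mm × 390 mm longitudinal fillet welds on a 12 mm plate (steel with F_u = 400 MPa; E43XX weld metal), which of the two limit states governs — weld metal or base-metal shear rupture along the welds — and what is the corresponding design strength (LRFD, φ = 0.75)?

E43XX → F_EXX = 430 MPa.
t_e = 0.707 × 10 = 7.07 mm; L = 780 mm.
Weld metal: φR_n = 0.75 × 0.6 × 430 × 7.07 × 780 × 10⁻³ = 1067 kN.
Base metal (shear rupture): φR_n = 0.75 × 0.6 × 400 × 12 × 780 × 10⁻³ = 1685 kN.
Governing: weld metal.

φR_n ≈ 1070 kN (weld metal governs)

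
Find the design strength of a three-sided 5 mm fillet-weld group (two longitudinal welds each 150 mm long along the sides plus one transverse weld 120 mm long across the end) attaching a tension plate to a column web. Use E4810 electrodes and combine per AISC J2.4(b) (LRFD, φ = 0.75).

E48XX → F_EXX = 480 MPa.
t_e = 0.707 × 5 = 3.535 mm.
R_nwl = 0.6 × 480 × 3.535 × 300 × 10⁻³ = 305.4 kN (longitudinal, 2 welds).
R_nwt = 0.6 × 480 × 3.535 × 120 × 10⁻³ = 122.2 kN (transverse, base value).
(i) R_nwl + R_nwt = 427.6 kN; (ii) 0.85 R_nwl + 1.5 R_nwt = 442.9 kN.
R_n = max = 442.9 kN [governs: (ii)]; φR_n = 332.1 kN.

φR_n ≈ 332 kN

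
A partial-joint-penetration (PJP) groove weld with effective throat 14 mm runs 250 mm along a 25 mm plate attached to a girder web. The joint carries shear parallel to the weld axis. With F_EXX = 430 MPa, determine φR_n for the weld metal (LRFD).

Effective throat (given) t_e = 14 mm.
A_we = 14 × 250 = 3500 mm².
F_nw = 0.6 F_EXX = 258 MPa.
φR_n = 0.75 × 258 × 3500 × 10⁻³ = 677.2 kN.

φR_n ≈ 677 kN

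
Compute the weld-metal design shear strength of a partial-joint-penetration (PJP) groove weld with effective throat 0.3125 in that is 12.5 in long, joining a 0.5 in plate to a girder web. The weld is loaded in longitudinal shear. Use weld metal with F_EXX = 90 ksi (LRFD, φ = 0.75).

Effective throat (given) t_e = 0.3125 in.
A_we = 0.3125 × 12.5 = 3.906 in².
F_nw = 0.6 F_EXX = 54 ksi.
φR_n = 0.75 × 54 × 3.906 = 158.2 kips.

φR_n ≈ 158 kips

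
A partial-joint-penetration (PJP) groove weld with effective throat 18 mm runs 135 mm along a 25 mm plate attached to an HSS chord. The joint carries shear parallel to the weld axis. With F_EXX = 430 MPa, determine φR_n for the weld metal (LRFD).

φR_n ≈ 470 kN

Effective throat (given) t_e = 18 mm.
A_we = 18 × 135 = 2430 mm².
F_nw = 0.6 F_EXX = 258 MPa.
φR_n = 0.75 × 258 × 2430 × 10⁻³ = 470.2 kN.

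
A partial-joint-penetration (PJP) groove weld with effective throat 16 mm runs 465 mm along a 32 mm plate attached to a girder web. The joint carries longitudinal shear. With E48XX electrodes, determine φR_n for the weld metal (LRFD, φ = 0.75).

E48XX → F_EXX = 480 MPa.
Effective throat (given) t_e = 16 mm.
A_we = 16 × 465 = 7440 mm².
F_nw = 0.6 F_EXX = 288 MPa.
φR_n = 0.75 × 288 × 7440 × 10⁻³ = 1607 kN.

φR_n ≈ 1610 kN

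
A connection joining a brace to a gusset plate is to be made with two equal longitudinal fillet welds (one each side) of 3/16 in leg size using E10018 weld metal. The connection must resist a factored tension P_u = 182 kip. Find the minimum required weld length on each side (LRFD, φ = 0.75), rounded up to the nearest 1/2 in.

L = 15.5 in on each side

E100XX → F_EXX = 100 ksi.
Throat t_e = 0.707 × 0.1875 = 0.1326 in.
φr_n = 0.75 × 0.6 × 100 × 0.1326 = 5.965 kip/in.
L_req = P_u / φr_n = 182 / 5.965 = 30.51 in total.
Per side: 30.51 / 2 = 15.25 in.
Round up → use L = 15.5 in on each side.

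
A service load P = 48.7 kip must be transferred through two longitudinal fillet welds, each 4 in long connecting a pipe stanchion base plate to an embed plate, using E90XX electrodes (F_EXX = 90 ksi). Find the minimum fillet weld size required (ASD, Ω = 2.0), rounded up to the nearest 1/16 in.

Total weld length L = 8 in.
Required throat t_e = P × Ω / (0.6 F_EXX × L) = 48.7 × 2.0 / (0.6 × 90 × 8) = 0.2255 in.
Required leg w = t_e / 0.707 = 0.3189 in → use 3/8 in.

w = 3/8 in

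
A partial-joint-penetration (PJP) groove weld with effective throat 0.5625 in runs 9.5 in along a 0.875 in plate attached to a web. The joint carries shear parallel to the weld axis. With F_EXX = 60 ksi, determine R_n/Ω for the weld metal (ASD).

R_n/Ω ≈ 96.2 kips

Effective throat (given) t_e = 0.5625 in.
A_we = 0.5625 × 9.5 = 5.344 in².
F_nw = 0.6 F_EXX = 36 ksi.
R_n/Ω = (36 × 5.344) / 2.0 = 96.19 kips.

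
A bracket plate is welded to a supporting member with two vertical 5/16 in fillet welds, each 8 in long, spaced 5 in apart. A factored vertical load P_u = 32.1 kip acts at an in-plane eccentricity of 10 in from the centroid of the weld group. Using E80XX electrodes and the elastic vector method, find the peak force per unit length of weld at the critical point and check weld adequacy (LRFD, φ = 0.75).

E80XX → F_EXX = 80 ksi.
Total weld length L_w = 16 in. Treat welds as unit-width lines.
Polar moment about centroid: J = 2[d³/12 + d(b/2)²] = 2[8³/12 + 8×2.5²] = 185.3 in³.
Direct shear f_v = P/L_w = 32.1 / 16 = 2.006 kip/in (vertical).
Torsion M = P·e = 32.1 × 10 = 321 kip·in.
Critical point at (x, y) = (2.5, 4) from centroid. f_tx = M·y/J = 6.928 kip/in; f_ty = M·x/J = 4.33 kip/in.
Resultant f_max = √[f_tx² + (f_v + f_ty)²] = √[6.928² + (2.006 + 4.33)²] = 9.389 kip/in.
Capacity per unit length: φr_n = 0.75 × 0.6 × 80 × (0.707 × 0.3125) = 7.954 kip/in.
9.389 > 7.954 → NOT adequate.

f_max ≈ 9.39 kip/in; NOT adequate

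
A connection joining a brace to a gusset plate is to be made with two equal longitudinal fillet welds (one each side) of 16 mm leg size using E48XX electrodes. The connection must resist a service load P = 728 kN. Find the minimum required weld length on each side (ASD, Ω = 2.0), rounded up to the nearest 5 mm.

L = 225 mm on each side

E48XX → F_EXX = 480 MPa.
Throat t_e = 0.707 × 16 = 11.31 mm.
r_n/Ω = (0.6 × 480 × 11.31) / 2.0 = 1629 N/mm = 1.629 kN/mm.
L_req = P / (r_n/Ω) = 728 / 1.629 = 446.9 mm total.
Per side: 446.9 / 2 = 223.5 mm.
Round up → use L = 225 mm on each side.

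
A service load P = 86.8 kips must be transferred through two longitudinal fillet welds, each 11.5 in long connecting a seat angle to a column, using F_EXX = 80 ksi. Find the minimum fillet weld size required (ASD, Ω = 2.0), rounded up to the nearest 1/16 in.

w = 1/4 in

Total weld length L = 23 in.
Required throat t_e = P × Ω / (0.6 F_EXX × L) = 86.8 × 2.0 / (0.6 × 80 × 23) = 0.1572 in.
Required leg w = t_e / 0.707 = 0.2224 in → use 1/4 in.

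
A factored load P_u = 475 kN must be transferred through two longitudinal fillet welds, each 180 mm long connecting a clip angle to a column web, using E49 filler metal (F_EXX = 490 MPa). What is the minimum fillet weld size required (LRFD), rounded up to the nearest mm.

Total weld length L = 360 mm.
Required throat t_e = P_u / (φ × 0.6 F_EXX × L) = 475 / (0.75 × 0.6 × 490 × 360 × 10⁻³) = 5.984 mm.
Required leg w = t_e / 0.707 = 8.464 mm → use 9 mm.

w = 9 mm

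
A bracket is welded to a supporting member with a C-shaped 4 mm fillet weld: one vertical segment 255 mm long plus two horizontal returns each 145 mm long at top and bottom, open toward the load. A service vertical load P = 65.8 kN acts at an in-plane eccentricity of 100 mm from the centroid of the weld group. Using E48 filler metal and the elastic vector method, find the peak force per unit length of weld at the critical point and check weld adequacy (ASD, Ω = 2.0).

E48XX → F_EXX = 480 MPa.
Total weld length L_w = 545 mm. Treat welds as unit-width lines.
Centroid: x̄ = 2×145×72.5 / 545 = 38.58 mm from the vertical weld.
Polar moment about centroid: J = I_x + I_y = [255³/12 + 2×145×127.5²] + [255×38.58² + 2(145³/12 + 145×33.92²)] = 7317000 mm³.
Direct shear f_v = P/L_w = 65.8×10³ / 545 = 120.7 N/mm (vertical).
Torsion M = P·e = 65.8×10³ × 100 = 6580000 N·mm.
Critical point at (x, y) = (106.4, 127.5) from centroid. f_tx = M·y/J = 114.7 N/mm; f_ty = M·x/J = 95.7 N/mm.
Resultant f_max = √[f_tx² + (f_v + f_ty)²] = √[114.7² + (120.7 + 95.7)²] = 244.9 N/mm.
Capacity per unit length: r_n/Ω = (1/2.0) × 0.6 × 480 × (0.707 × 4) = 407.2 N/mm.
244.9 ≤ 407.2 → adequate.

f_max ≈ 245 N/mm; adequate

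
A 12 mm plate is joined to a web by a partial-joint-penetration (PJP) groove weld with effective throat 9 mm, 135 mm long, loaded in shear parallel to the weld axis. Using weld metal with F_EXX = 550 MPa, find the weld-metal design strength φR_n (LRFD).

Effective throat (given) t_e = 9 mm.
A_we = 9 × 135 = 1215 mm².
F_nw = 0.6 F_EXX = 330 MPa.
φR_n = 0.75 × 330 × 1215 × 10⁻³ = 300.7 kN.

φR_n ≈ 301 kN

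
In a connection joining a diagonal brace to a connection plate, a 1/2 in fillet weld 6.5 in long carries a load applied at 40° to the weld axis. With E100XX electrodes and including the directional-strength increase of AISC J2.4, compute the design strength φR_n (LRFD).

φR_n ≈ 130 kips

E100XX → F_EXX = 100 ksi.
t_e = 0.707 × 0.5 = 0.3535 in; A_we = 0.3535 × 6.5 = 2.298 in².
Directional factor: 1.0 + 0.5 sin^1.5(40°) = 1.258.
F_nw = 0.6 × 100 × 1.258 = 75.46 ksi.
φR_n = 0.75 × 75.46 × 2.298 = 130 kips.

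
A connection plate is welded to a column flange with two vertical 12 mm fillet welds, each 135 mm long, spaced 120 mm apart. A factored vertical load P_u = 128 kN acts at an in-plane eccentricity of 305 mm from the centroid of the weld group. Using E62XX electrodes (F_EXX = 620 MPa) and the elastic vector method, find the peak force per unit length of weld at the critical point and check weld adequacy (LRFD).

f_max ≈ 2890 N/mm; NOT adequate

Total weld length L_w = 270 mm. Treat welds as unit-width lines.
Polar moment about centroid: J = 2[d³/12 + d(b/2)²] = 2[135³/12 + 135×60²] = 1382000 mm³.
Direct shear f_v = P/L_w = 128×10³ / 270 = 474.1 N/mm (vertical).
Torsion M = P·e = 128×10³ × 305 = 39040000 N·mm.
Critical point at (x, y) = (60, 67.5) from centroid. f_tx = M·y/J = 1907 N/mm; f_ty = M·x/J = 1695 N/mm.
Resultant f_max = √[f_tx² + (f_v + f_ty)²] = √[1907² + (474.1 + 1695)²] = 2888 N/mm.
Capacity per unit length: φr_n = 0.75 × 0.6 × 620 × (0.707 × 12) = 2367 N/mm.
2888 > 2367 → NOT adequate.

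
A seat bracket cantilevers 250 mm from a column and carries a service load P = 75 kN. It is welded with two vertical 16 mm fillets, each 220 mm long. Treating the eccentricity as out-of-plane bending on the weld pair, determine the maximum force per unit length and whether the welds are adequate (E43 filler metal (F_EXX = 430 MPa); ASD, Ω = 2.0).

f_max ≈ 1170 N/mm; adequate

L_w = 2 × 220 = 440 mm; section modulus (unit throat) S = 2 × L²/6 = 16130 mm².
Direct shear f_v = P/L_w = 75×10³/440 = 170.5 N/mm.
Moment M = P × e = 75×10³ × 250 = 18750000 N·mm; bending f_b = M/S = 1162 N/mm.
f_max = √(f_v² + f_b²) = √(170.5² + 1162²) = 1175 N/mm.
r_n/Ω = (1/2.0) × 0.6 × 430 × (0.707 × 16) = 1459 N/mm → adequate.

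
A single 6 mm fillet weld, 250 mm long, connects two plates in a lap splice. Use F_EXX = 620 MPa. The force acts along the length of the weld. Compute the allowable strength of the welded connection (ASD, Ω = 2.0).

Effective throat t_e = 0.707 × 6 = 4.242 mm.
Total length L = 250 mm; A_we = 4.242 × 250 = 1060 mm².
F_nw = 0.6 F_EXX = 0.6 × 620 = 372 MPa.
R_n = 372 × 1060 × 10⁻³ = 394.5 kN; R_n/Ω = 394.5/2.0 = 197.3 kN.

R_n/Ω ≈ 197 kN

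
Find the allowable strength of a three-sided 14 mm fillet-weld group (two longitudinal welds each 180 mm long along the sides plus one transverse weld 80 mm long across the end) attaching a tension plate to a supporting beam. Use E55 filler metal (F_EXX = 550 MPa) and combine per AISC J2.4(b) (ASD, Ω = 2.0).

R_n/Ω ≈ 719 kN

t_e = 0.707 × 14 = 9.898 mm.
R_nwl = 0.6 × 550 × 9.898 × 360 × 10⁻³ = 1176 kN (longitudinal, 2 welds).
R_nwt = 0.6 × 550 × 9.898 × 80 × 10⁻³ = 261.3 kN (transverse, base value).
(i) R_nwl + R_nwt = 1437 kN; (ii) 0.85 R_nwl + 1.5 R_nwt = 1391 kN.
R_n = max = 1437 kN [governs: (i)]; R_n/Ω = 718.6 kN.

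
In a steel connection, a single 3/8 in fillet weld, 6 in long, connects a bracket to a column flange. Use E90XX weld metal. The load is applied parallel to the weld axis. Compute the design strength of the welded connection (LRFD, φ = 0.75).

φR_n ≈ 64.4 kip

E90XX → F_EXX = 90 ksi.
Effective throat t_e = 0.707 × 0.375 = 0.2651 in.
Total length L = 6 in; A_we = 0.2651 × 6 = 1.591 in².
F_nw = 0.6 F_EXX = 0.6 × 90 = 54 ksi.
φR_n = 0.75 × 54 × 1.591 = 64.43 kip.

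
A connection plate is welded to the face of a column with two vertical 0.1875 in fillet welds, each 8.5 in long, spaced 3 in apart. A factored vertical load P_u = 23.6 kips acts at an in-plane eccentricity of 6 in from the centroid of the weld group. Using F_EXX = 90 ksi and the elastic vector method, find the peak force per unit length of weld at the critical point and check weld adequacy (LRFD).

Total weld length L_w = 17 in. Treat welds as unit-width lines.
Polar moment about centroid: J = 2[d³/12 + d(b/2)²] = 2[8.5³/12 + 8.5×1.5²] = 140.6 in³.
Direct shear f_v = P/L_w = 23.6 / 17 = 1.388 kip/in (vertical).
Torsion M = P·e = 23.6 × 6 = 141.6 kip·in.
Critical point at (x, y) = (1.5, 4.25) from centroid. f_tx = M·y/J = 4.28 kip/in; f_ty = M·x/J = 1.511 kip/in.
Resultant f_max = √[f_tx² + (f_v + f_ty)²] = √[4.28² + (1.388 + 1.511)²] = 5.169 kip/in.
Capacity per unit length: φr_n = 0.75 × 0.6 × 90 × (0.707 × 0.1875) = 5.369 kip/in.
5.169 ≤ 5.369 → adequate.

f_max ≈ 5.17 kip/in; adequate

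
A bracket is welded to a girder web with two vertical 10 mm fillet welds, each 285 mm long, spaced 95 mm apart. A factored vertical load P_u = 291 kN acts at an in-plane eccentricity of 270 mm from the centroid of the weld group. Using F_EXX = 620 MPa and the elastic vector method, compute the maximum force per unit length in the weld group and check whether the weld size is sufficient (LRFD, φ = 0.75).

Total weld length L_w = 570 mm. Treat welds as unit-width lines.
Polar moment about centroid: J = 2[d³/12 + d(b/2)²] = 2[285³/12 + 285×47.5²] = 5144000 mm³.
Direct shear f_v = P/L_w = 291×10³ / 570 = 510.5 N/mm (vertical).
Torsion M = P·e = 291×10³ × 270 = 78570000 N·mm.
Critical point at (x, y) = (47.5, 142.5) from centroid. f_tx = M·y/J = 2176 N/mm; f_ty = M·x/J = 725.5 N/mm.
Resultant f_max = √[f_tx² + (f_v + f_ty)²] = √[2176² + (510.5 + 725.5)²] = 2503 N/mm.
Capacity per unit length: φr_n = 0.75 × 0.6 × 620 × (0.707 × 10) = 1973 N/mm.
2503 > 1973 → NOT adequate.

f_max ≈ 2500 N/mm; NOT adequate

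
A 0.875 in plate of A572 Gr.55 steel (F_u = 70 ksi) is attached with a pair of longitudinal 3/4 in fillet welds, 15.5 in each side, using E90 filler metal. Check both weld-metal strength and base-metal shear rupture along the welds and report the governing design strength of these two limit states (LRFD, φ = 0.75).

φR_n ≈ 666 kips (weld metal governs)

E90XX → F_EXX = 90 ksi.
t_e = 0.707 × 0.75 = 0.5302 in; L = 31 in.
Weld metal: φR_n = 0.75 × 0.6 × 90 × 0.5302 × 31 = 665.7 kips.
Base metal (shear rupture): φR_n = 0.75 × 0.6 × 70 × 0.875 × 31 = 854.4 kips.
Governing: weld metal.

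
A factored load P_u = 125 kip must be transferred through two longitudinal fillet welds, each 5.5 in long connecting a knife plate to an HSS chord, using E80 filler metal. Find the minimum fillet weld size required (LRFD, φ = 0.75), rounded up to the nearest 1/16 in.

w = 1/2 in

E80XX → F_EXX = 80 ksi.
Total weld length L = 11 in.
Required throat t_e = P_u / (φ × 0.6 F_EXX × L) = 125 / (0.75 × 0.6 × 80 × 11) = 0.3157 in.
Required leg w = t_e / 0.707 = 0.4465 in → use 1/2 in.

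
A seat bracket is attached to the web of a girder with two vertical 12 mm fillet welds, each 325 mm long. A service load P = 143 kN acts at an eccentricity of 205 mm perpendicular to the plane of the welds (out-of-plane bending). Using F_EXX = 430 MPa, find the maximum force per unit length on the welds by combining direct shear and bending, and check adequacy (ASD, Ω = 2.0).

f_max ≈ 861 N/mm; adequate

L_w = 2 × 325 = 650 mm; section modulus (unit throat) S = 2 × L²/6 = 35210 mm².
Direct shear f_v = P/L_w = 143×10³/650 = 220 N/mm.
Moment M = P × e = 143×10³ × 205 = 29315000 N·mm; bending f_b = M/S = 832.6 N/mm.
f_max = √(f_v² + f_b²) = √(220² + 832.6²) = 861.2 N/mm.
r_n/Ω = (1/2.0) × 0.6 × 430 × (0.707 × 12) = 1094 N/mm → adequate.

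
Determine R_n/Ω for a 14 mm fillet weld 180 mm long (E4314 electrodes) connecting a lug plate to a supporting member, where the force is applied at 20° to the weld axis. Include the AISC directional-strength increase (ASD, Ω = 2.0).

R_n/Ω ≈ 253 kN

E43XX → F_EXX = 430 MPa.
t_e = 0.707 × 14 = 9.898 mm; A_we = 9.898 × 180 = 1782 mm².
Directional factor: 1.0 + 0.5 sin^1.5(20°) = 1.1.
F_nw = 0.6 × 430 × 1.1 = 283.8 MPa.
R_n/Ω = (283.8 × 1782) / 2.0 × 10⁻³ = 252.8 kN.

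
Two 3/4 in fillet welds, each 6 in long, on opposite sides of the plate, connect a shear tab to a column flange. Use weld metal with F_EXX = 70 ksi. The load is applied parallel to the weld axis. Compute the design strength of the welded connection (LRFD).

Effective throat t_e = 0.707 × 0.75 = 0.5302 in.
Total length L = 12 in; A_we = 0.5302 × 12 = 6.363 in².
F_nw = 0.6 F_EXX = 0.6 × 70 = 42 ksi.
φR_n = 0.75 × 42 × 6.363 = 200.4 kip.

φR_n ≈ 200 kip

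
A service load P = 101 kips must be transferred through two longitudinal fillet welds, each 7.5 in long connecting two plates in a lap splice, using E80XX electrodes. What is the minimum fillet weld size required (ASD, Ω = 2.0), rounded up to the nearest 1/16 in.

w = 7/16 in

E80XX → F_EXX = 80 ksi.
Total weld length L = 15 in.
Required throat t_e = P × Ω / (0.6 F_EXX × L) = 101 × 2.0 / (0.6 × 80 × 15) = 0.2806 in.
Required leg w = t_e / 0.707 = 0.3968 in → use 7/16 in.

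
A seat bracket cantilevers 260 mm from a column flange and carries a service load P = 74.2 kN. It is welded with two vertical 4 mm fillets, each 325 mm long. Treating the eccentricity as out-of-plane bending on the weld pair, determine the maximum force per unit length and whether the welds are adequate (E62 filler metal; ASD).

f_max ≈ 560 N/mm; NOT adequate

E62XX → F_EXX = 620 MPa.
L_w = 2 × 325 = 650 mm; section modulus (unit throat) S = 2 × L²/6 = 35210 mm².
Direct shear f_v = P/L_w = 74.2×10³/650 = 114.2 N/mm.
Moment M = P × e = 74.2×10³ × 260 = 19292000 N·mm; bending f_b = M/S = 547.9 N/mm.
f_max = √(f_v² + f_b²) = √(114.2² + 547.9²) = 559.7 N/mm.
r_n/Ω = (1/2.0) × 0.6 × 620 × (0.707 × 4) = 526 N/mm → NOT adequate.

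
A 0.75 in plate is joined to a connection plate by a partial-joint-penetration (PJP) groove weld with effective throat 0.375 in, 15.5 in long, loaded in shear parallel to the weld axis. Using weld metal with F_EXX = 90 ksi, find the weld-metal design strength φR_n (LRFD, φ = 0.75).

φR_n ≈ 235 kip

Effective throat (given) t_e = 0.375 in.
A_we = 0.375 × 15.5 = 5.812 in².
F_nw = 0.6 F_EXX = 54 ksi.
φR_n = 0.75 × 54 × 5.812 = 235.4 kip.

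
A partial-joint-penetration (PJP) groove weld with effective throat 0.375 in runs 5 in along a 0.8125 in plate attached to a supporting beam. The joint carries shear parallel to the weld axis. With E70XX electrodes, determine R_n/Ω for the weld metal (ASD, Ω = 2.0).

E70XX → F_EXX = 70 ksi.
Effective throat (given) t_e = 0.375 in.
A_we = 0.375 × 5 = 1.875 in².
F_nw = 0.6 F_EXX = 42 ksi.
R_n/Ω = (42 × 1.875) / 2.0 = 39.38 kips.

R_n/Ω ≈ 39.4 kips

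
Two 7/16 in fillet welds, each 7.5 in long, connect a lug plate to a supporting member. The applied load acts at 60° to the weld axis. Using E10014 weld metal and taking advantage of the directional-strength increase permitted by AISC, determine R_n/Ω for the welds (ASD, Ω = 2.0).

R_n/Ω ≈ 195 kips

E100XX → F_EXX = 100 ksi.
t_e = 0.707 × 0.4375 = 0.3093 in; A_we = 0.3093 × 15 = 4.64 in².
Directional factor: 1.0 + 0.5 sin^1.5(60°) = 1.403.
F_nw = 0.6 × 100 × 1.403 = 84.18 ksi.
R_n/Ω = (84.18 × 4.64) / 2.0 = 195.3 kips.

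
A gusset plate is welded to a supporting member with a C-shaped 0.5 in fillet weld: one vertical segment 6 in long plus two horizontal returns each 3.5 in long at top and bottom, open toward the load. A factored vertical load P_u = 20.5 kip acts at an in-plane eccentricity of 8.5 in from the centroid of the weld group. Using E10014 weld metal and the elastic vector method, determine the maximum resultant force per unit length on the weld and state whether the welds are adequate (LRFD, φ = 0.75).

f_max ≈ 8.12 kip/in; adequate

E100XX → F_EXX = 100 ksi.
Total weld length L_w = 13 in. Treat welds as unit-width lines.
Centroid: x̄ = 2×3.5×1.75 / 13 = 0.9423 in from the vertical weld.
Polar moment about centroid: J = I_x + I_y = [6³/12 + 2×3.5×3²] + [6×0.9423² + 2(3.5³/12 + 3.5×0.8077²)] = 98.04 in³.
Direct shear f_v = P/L_w = 20.5 / 13 = 1.577 kip/in (vertical).
Torsion M = P·e = 20.5 × 8.5 = 174.25 kip·in.
Critical point at (x, y) = (2.558, 3) from centroid. f_tx = M·y/J = 5.332 kip/in; f_ty = M·x/J = 4.546 kip/in.
Resultant f_max = √[f_tx² + (f_v + f_ty)²] = √[5.332² + (1.577 + 4.546)²] = 8.119 kip/in.
Capacity per unit length: φr_n = 0.75 × 0.6 × 100 × (0.707 × 0.5) = 15.91 kip/in.
8.119 ≤ 15.91 → adequate.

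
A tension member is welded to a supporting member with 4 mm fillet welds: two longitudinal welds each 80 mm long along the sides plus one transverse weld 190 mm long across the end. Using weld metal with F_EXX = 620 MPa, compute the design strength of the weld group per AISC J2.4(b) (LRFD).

t_e = 0.707 × 4 = 2.828 mm.
R_nwl = 0.6 × 620 × 2.828 × 160 × 10⁻³ = 168.3 kN (longitudinal, 2 welds).
R_nwt = 0.6 × 620 × 2.828 × 190 × 10⁻³ = 199.9 kN (transverse, base value).
(i) R_nwl + R_nwt = 368.2 kN; (ii) 0.85 R_nwl + 1.5 R_nwt = 442.9 kN.
R_n = max = 442.9 kN [governs: (ii)]; φR_n = 332.2 kN.

φR_n ≈ 332 kN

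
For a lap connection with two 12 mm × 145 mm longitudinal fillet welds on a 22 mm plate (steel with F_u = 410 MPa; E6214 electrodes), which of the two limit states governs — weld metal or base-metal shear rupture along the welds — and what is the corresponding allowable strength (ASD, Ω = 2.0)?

E62XX → F_EXX = 620 MPa.
t_e = 0.707 × 12 = 8.484 mm; L = 290 mm.
Weld metal: R_n/Ω = (1/2.0) × 0.6 × 620 × 8.484 × 290 × 10⁻³ = 457.6 kN.
Base metal (shear rupture): R_n/Ω = (1/2.0) × 0.6 × 410 × 22 × 290 × 10⁻³ = 784.7 kN.
Governing: weld metal.

R_n/Ω ≈ 458 kN (weld metal governs)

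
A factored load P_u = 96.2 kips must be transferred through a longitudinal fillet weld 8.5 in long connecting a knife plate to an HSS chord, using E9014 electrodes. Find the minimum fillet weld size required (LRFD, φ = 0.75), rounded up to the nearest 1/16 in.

w = 7/16 in

E90XX → F_EXX = 90 ksi.
Total weld length L = 8.5 in.
Required throat t_e = P_u / (φ × 0.6 F_EXX × L) = 96.2 / (0.75 × 0.6 × 90 × 8.5) = 0.2794 in.
Required leg w = t_e / 0.707 = 0.3953 in → use 7/16 in.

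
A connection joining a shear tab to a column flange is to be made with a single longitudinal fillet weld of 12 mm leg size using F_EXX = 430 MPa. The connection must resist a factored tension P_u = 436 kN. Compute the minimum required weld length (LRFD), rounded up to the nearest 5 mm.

Throat t_e = 0.707 × 12 = 8.484 mm.
φr_n = 0.75 × 0.6 × 430 × 8.484 × 10⁻³ = 1.642 kN/mm.
L_req = P_u / φr_n = 436 / 1.642 = 265.6 mm total.
Round up → use L = 270 mm.

L = 270 mm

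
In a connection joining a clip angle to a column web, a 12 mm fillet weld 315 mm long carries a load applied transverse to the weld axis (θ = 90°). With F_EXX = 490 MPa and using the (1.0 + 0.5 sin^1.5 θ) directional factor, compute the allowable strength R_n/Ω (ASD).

R_n/Ω ≈ 589 kN

t_e = 0.707 × 12 = 8.484 mm; A_we = 8.484 × 315 = 2672 mm².
Directional factor: 1.0 + 0.5 sin^1.5(90°) = 1.5.
F_nw = 0.6 × 490 × 1.5 = 441 MPa.
R_n/Ω = (441 × 2672) / 2.0 × 10⁻³ = 589.3 kN.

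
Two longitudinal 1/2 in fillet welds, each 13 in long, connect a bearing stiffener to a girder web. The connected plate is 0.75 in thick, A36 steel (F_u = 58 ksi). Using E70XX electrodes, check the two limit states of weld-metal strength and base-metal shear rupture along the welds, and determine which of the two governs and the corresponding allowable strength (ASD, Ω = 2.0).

R_n/Ω ≈ 193 kips (weld metal governs)

E70XX → F_EXX = 70 ksi.
t_e = 0.707 × 0.5 = 0.3535 in; L = 26 in.
Weld metal: R_n/Ω = (1/2.0) × 0.6 × 70 × 0.3535 × 26 = 193 kips.
Base metal (shear rupture): R_n/Ω = (1/2.0) × 0.6 × 58 × 0.75 × 26 = 339.3 kips.
Governing: weld metal.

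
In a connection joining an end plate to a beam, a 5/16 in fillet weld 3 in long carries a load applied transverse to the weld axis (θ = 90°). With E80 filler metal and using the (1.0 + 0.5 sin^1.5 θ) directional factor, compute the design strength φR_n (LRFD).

φR_n ≈ 35.8 kips

E80XX → F_EXX = 80 ksi.
t_e = 0.707 × 0.3125 = 0.2209 in; A_we = 0.2209 × 3 = 0.6628 in².
Directional factor: 1.0 + 0.5 sin^1.5(90°) = 1.5.
F_nw = 0.6 × 80 × 1.5 = 72 ksi.
φR_n = 0.75 × 72 × 0.6628 = 35.79 kips.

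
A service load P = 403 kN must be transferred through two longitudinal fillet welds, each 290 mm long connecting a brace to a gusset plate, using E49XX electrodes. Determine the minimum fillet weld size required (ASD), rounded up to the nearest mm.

w = 7 mm

E49XX → F_EXX = 490 MPa.
Total weld length L = 580 mm.
Required throat t_e = P × Ω / (0.6 F_EXX × L) = 403 × 2.0 / (0.6 × 490 × 580 × 10⁻³) = 4.727 mm.
Required leg w = t_e / 0.707 = 6.686 mm → use 7 mm.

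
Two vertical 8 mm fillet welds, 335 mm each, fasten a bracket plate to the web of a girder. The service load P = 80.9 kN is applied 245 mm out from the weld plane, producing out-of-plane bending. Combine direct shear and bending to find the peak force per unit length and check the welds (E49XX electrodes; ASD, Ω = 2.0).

E49XX → F_EXX = 490 MPa.
L_w = 2 × 335 = 670 mm; section modulus (unit throat) S = 2 × L²/6 = 37410 mm².
Direct shear f_v = P/L_w = 80.9×10³/670 = 120.7 N/mm.
Moment M = P × e = 80.9×10³ × 245 = 19820000 N·mm; bending f_b = M/S = 529.8 N/mm.
f_max = √(f_v² + f_b²) = √(120.7² + 529.8²) = 543.4 N/mm.
r_n/Ω = (1/2.0) × 0.6 × 490 × (0.707 × 8) = 831.4 N/mm → adequate.

f_max ≈ 543 N/mm; adequate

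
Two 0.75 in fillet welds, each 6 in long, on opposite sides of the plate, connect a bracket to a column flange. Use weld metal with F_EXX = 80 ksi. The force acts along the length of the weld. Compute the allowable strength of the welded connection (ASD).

R_n/Ω ≈ 153 kip

Effective throat t_e = 0.707 × 0.75 = 0.5302 in.
Total length L = 12 in; A_we = 0.5302 × 12 = 6.363 in².
F_nw = 0.6 F_EXX = 0.6 × 80 = 48 ksi.
R_n = 48 × 6.363 = 305.4 kip; R_n/Ω = 305.4/2.0 = 152.7 kip.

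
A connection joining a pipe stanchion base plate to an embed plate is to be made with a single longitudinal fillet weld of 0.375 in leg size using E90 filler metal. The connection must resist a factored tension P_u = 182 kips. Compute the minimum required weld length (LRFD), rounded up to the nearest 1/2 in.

L = 17 in

E90XX → F_EXX = 90 ksi.
Throat t_e = 0.707 × 0.375 = 0.2651 in.
φr_n = 0.75 × 0.6 × 90 × 0.2651 = 10.74 kips/in.
L_req = P_u / φr_n = 182 / 10.74 = 16.95 in total.
Round up → use L = 17 in.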